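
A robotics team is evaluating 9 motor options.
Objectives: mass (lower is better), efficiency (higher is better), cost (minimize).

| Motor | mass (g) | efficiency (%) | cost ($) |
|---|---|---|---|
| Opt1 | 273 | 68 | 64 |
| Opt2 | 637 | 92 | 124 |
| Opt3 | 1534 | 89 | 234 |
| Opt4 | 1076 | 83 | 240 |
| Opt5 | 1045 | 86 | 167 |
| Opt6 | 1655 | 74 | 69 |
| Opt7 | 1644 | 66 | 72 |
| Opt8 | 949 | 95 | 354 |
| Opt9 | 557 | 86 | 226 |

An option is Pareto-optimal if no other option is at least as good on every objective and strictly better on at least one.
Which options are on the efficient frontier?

Opt1: not dominated (best mass).
Opt2: not dominated.
Opt3: dominated by Opt2 (mass 637≤1534, efficiency 92≥89, cost 124≤234).
Opt4: dominated by Opt2 (mass 637≤1076, efficiency 92≥83, cost 124≤240).
Opt5: dominated by Opt2 (mass 637≤1045, efficiency 92≥86, cost 124≤167).
Opt6: not dominated.
Opt7: dominated by Opt1 (mass 273≤1644, efficiency 68≥66, cost 64≤72).
Opt8: not dominated (best efficiency).
Opt9: not dominated.

Opt1, Opt2, Opt6, Opt8, Opt9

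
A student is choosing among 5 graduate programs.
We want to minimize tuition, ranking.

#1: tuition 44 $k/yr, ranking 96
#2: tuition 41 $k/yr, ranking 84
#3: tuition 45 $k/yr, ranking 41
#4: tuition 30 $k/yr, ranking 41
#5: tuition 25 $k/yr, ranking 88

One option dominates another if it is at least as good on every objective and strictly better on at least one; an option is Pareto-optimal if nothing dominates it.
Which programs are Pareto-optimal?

#1: dominated by #2 (tuition 41≤44, ranking 84≤96).
#2: dominated by #4 (tuition 30≤41, ranking 41≤84).
#3: dominated by #4 (tuition 30≤45, ranking 41≤41).
#4: not dominated.
#5: not dominated (best tuition).

#4, #5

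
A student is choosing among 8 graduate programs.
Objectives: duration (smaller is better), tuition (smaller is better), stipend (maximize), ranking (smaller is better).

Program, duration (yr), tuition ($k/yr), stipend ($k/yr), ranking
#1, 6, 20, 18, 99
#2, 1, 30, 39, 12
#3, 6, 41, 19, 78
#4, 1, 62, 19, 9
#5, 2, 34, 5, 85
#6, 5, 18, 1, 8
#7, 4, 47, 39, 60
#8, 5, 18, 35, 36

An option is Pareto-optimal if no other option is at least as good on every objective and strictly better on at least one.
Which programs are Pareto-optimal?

#2, #4, #6, #8

#1: dominated by #8 (duration 5≤6, tuition 18≤20, stipend 35≥18, ranking 36≤99).
#2: not dominated.
#3: dominated by #2 (duration 1≤6, tuition 30≤41, stipend 39≥19, ranking 12≤78).
#4: not dominated.
#5: dominated by #2 (duration 1≤2, tuition 30≤34, stipend 39≥5, ranking 12≤85).
#6: not dominated (best ranking).
#7: dominated by #2 (duration 1≤4, tuition 30≤47, stipend 39≥39, ranking 12≤60).
#8: not dominated.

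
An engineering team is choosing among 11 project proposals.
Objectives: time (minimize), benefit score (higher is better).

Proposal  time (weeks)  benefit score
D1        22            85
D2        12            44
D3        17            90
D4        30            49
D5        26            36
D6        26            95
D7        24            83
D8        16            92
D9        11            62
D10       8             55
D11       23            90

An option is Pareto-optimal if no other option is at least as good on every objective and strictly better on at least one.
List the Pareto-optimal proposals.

D6, D8, D9, D10

D1: dominated by D3 (time 17≤22, benefit score 90≥85).
D2: dominated by D9 (time 11≤12, benefit score 62≥44).
D3: dominated by D8 (time 16≤17, benefit score 92≥90).
D4: dominated by D1 (time 22≤30, benefit score 85≥49).
D5: dominated by D1 (time 22≤26, benefit score 85≥36).
D6: not dominated (best benefit score).
D7: dominated by D1 (time 22≤24, benefit score 85≥83).
D8: not dominated.
D9: not dominated.
D10: not dominated (best time).
D11: dominated by D3 (time 17≤23, benefit score 90≥90).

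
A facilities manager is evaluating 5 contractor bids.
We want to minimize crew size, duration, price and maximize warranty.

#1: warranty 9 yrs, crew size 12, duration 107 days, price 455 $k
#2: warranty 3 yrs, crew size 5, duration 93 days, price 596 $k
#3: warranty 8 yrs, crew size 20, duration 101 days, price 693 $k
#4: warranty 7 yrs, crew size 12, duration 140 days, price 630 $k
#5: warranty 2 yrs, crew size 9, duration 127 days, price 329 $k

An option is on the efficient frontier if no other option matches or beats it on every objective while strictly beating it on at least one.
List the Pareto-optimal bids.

#1: not dominated (best warranty).
#2: not dominated (best crew size).
#3: not dominated.
#4: dominated by #1 (warranty 9≥7, crew size 12≤12, duration 107≤140, price 455≤630).
#5: not dominated (best price).

#1, #2, #3, #5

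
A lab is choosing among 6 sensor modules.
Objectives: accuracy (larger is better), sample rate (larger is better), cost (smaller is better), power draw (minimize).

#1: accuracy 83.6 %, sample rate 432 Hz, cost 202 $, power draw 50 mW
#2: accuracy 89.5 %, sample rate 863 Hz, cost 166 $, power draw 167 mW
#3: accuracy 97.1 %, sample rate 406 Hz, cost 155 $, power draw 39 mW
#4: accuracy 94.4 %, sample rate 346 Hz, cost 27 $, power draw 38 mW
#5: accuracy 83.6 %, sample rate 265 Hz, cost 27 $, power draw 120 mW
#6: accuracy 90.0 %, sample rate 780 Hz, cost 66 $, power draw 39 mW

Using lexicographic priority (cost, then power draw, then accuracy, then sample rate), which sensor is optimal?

First minimize cost: best is 27, kept {#4, #5}.
Then minimize power draw: best is 38, kept {#4}.

#4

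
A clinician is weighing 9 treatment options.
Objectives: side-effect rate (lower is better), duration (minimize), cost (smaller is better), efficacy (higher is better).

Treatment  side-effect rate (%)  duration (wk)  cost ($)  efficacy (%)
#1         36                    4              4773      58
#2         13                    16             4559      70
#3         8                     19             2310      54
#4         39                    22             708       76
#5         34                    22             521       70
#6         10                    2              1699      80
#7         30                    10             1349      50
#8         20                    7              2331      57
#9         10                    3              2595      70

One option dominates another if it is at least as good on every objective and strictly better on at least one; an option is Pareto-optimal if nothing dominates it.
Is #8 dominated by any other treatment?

#6 vs #8: side-effect rate 10≤20, duration 2≤7, cost 1699≤2331, efficacy 80≥57 — #6 is at least as good on every objective and strictly better on at least one, so #6 dominates #8.

Yes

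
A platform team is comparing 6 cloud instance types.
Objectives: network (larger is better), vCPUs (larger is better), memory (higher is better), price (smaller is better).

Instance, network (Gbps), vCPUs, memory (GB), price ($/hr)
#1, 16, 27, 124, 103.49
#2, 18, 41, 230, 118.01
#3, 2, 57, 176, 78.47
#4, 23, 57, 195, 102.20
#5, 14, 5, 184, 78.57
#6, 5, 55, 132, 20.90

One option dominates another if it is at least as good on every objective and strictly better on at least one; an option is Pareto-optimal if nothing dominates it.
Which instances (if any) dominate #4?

none

#1: worse on network (16 vs 23).
#2: worse on network (18 vs 23).
#3: worse on network (2 vs 23).
#5: worse on network (14 vs 23).
#6: worse on network (5 vs 23).
No option dominates #4.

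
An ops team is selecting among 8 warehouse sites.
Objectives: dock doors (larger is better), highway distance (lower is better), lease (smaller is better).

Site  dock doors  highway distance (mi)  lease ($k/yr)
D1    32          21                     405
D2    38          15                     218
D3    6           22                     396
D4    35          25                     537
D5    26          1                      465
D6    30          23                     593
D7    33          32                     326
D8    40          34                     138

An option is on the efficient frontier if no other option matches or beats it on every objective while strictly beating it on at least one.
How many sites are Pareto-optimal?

3

D1: dominated by D2 (dock doors 38≥32, highway distance 15≤21, lease 218≤405).
D2: not dominated.
D3: dominated by D2 (dock doors 38≥6, highway distance 15≤22, lease 218≤396).
D4: dominated by D2 (dock doors 38≥35, highway distance 15≤25, lease 218≤537).
D5: not dominated (best highway distance).
D6: dominated by D1 (dock doors 32≥30, highway distance 21≤23, lease 405≤593).
D7: dominated by D2 (dock doors 38≥33, highway distance 15≤32, lease 218≤326).
D8: not dominated (best dock doors).
Pareto-optimal: D2, D5, D8 → 3.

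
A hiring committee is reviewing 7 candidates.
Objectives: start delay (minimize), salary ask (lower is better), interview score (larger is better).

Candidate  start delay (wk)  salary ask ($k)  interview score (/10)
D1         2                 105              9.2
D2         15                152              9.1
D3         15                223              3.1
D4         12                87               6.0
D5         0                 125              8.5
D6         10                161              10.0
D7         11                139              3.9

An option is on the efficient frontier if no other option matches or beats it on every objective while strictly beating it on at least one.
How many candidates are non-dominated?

D1: not dominated.
D2: dominated by D1 (start delay 2≤15, salary ask 105≤152, interview score 9.2≥9.1).
D3: dominated by D1 (start delay 2≤15, salary ask 105≤223, interview score 9.2≥3.1).
D4: not dominated (best salary ask).
D5: not dominated (best start delay).
D6: not dominated (best interview score).
D7: dominated by D1 (start delay 2≤11, salary ask 105≤139, interview score 9.2≥3.9).
Pareto-optimal: D1, D4, D5, D6 → 4.

4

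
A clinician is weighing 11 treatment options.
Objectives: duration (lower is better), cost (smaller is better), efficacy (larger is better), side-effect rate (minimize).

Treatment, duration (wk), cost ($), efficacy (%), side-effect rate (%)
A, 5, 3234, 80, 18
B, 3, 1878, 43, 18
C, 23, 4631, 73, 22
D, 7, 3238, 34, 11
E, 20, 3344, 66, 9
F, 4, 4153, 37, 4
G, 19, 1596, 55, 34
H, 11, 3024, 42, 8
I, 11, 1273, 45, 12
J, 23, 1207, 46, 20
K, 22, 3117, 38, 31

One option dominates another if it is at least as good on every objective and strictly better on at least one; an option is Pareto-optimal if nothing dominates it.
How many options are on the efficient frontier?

9

A: not dominated (best efficacy).
B: not dominated (best duration).
C: dominated by A (duration 5≤23, cost 3234≤4631, efficacy 80≥73, side-effect rate 18≤22).
D: not dominated.
E: not dominated.
F: not dominated (best side-effect rate).
G: not dominated.
H: not dominated.
I: not dominated.
J: not dominated (best cost).
K: dominated by B (duration 3≤22, cost 1878≤3117, efficacy 43≥38, side-effect rate 18≤31).
Pareto-optimal: A, B, D, E, F, G, H, I, J → 9.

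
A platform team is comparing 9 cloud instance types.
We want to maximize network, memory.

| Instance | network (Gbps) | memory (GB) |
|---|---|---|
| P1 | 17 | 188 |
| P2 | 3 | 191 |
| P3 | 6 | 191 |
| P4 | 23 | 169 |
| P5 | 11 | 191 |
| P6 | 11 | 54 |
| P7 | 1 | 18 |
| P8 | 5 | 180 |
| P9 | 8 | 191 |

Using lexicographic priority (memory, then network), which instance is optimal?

P5

First maximize memory: best is 191, kept {P2, P3, P5, P9}.
Then maximize network: best is 11, kept {P5}.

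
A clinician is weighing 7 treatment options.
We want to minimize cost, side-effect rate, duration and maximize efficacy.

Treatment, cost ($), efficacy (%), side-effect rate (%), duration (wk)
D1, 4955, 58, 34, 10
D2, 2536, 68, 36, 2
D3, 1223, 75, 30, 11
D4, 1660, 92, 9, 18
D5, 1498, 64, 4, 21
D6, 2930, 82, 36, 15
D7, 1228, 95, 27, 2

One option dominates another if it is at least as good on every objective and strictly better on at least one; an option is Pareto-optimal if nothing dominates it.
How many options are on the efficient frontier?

4

D1: dominated by D7 (cost 1228≤4955, efficacy 95≥58, side-effect rate 27≤34, duration 2≤10).
D2: dominated by D7 (cost 1228≤2536, efficacy 95≥68, side-effect rate 27≤36, duration 2≤2).
D3: not dominated (best cost).
D4: not dominated.
D5: not dominated (best side-effect rate).
D6: dominated by D7 (cost 1228≤2930, efficacy 95≥82, side-effect rate 27≤36, duration 2≤15).
D7: not dominated (best efficacy).
Pareto-optimal: D3, D4, D5, D7 → 4.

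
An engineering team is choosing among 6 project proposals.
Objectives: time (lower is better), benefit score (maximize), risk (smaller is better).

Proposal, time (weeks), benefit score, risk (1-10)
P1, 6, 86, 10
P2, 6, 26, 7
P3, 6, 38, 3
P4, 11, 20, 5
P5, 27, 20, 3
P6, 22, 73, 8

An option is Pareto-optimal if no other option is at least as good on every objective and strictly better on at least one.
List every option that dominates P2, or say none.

P3

P3: time 6≤6, benefit score 38≥26, risk 3≤7 — dominates P2.
Others (P1, P4, P5, P6) are each worse than P2 on at least one objective.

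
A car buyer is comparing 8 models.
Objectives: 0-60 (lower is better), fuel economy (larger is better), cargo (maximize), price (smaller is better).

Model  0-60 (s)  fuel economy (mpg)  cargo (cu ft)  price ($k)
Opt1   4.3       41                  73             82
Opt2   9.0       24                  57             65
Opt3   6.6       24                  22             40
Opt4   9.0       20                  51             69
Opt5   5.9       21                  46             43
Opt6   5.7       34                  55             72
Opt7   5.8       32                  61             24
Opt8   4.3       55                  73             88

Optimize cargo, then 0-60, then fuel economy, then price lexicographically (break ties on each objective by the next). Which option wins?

Opt8

First maximize cargo: best is 73, kept {Opt1, Opt8}.
Then minimize 0-60: best is 4.3, kept {Opt1, Opt8}.
Then maximize fuel economy: best is 55, kept {Opt8}.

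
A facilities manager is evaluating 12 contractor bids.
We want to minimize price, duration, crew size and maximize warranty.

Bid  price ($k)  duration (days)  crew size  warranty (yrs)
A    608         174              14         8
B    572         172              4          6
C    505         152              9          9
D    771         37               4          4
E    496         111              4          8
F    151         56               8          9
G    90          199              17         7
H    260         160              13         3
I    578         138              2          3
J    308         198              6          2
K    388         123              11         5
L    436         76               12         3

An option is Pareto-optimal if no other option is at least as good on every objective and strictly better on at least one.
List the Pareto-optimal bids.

A: dominated by C (price 505≤608, duration 152≤174, crew size 9≤14, warranty 9≥8).
B: dominated by E (price 496≤572, duration 111≤172, crew size 4≤4, warranty 8≥6).
C: dominated by F (price 151≤505, duration 56≤152, crew size 8≤9, warranty 9≥9).
D: not dominated (best duration).
E: not dominated.
F: not dominated.
G: not dominated (best price).
H: dominated by F (price 151≤260, duration 56≤160, crew size 8≤13, warranty 9≥3).
I: not dominated (best crew size).
J: not dominated.
K: dominated by F (price 151≤388, duration 56≤123, crew size 8≤11, warranty 9≥5).
L: dominated by F (price 151≤436, duration 56≤76, crew size 8≤12, warranty 9≥3).

D, E, F, G, I, J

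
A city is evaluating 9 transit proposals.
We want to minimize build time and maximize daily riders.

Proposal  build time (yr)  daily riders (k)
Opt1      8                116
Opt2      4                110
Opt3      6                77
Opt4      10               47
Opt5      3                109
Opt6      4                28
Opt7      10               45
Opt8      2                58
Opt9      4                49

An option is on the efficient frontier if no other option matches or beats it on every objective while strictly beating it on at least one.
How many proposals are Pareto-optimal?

Opt1: not dominated (best daily riders).
Opt2: not dominated.
Opt3: dominated by Opt2 (build time 4≤6, daily riders 110≥77).
Opt4: dominated by Opt1 (build time 8≤10, daily riders 116≥47).
Opt5: not dominated.
Opt6: dominated by Opt2 (build time 4≤4, daily riders 110≥28).
Opt7: dominated by Opt1 (build time 8≤10, daily riders 116≥45).
Opt8: not dominated (best build time).
Opt9: dominated by Opt2 (build time 4≤4, daily riders 110≥49).
Pareto-optimal: Opt1, Opt2, Opt5, Opt8 → 4.

4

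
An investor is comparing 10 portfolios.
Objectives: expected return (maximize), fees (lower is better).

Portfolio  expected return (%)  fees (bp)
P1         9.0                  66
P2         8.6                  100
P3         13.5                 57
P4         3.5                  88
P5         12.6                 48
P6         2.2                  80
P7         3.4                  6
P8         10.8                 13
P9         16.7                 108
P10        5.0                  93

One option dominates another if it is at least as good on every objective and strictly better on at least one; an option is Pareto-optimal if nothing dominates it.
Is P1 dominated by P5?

P5 vs P1: expected return 12.6≥9.0, fees 48≤66 — P5 is at least as good on every objective with at least one strict improvement.

Yes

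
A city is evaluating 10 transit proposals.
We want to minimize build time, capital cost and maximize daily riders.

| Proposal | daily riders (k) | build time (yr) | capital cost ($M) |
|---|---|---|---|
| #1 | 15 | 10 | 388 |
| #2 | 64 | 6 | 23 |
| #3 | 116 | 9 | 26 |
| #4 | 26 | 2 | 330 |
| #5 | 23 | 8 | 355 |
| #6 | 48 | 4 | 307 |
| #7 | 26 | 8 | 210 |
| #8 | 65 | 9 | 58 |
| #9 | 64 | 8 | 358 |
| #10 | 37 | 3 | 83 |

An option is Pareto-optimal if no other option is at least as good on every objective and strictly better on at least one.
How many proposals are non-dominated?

5

#1: dominated by #2 (daily riders 64≥15, build time 6≤10, capital cost 23≤388).
#2: not dominated (best capital cost).
#3: not dominated (best daily riders).
#4: not dominated (best build time).
#5: dominated by #2 (daily riders 64≥23, build time 6≤8, capital cost 23≤355).
#6: not dominated.
#7: dominated by #2 (daily riders 64≥26, build time 6≤8, capital cost 23≤210).
#8: dominated by #3 (daily riders 116≥65, build time 9≤9, capital cost 26≤58).
#9: dominated by #2 (daily riders 64≥64, build time 6≤8, capital cost 23≤358).
#10: not dominated.
Pareto-optimal: #2, #3, #4, #6, #10 → 5.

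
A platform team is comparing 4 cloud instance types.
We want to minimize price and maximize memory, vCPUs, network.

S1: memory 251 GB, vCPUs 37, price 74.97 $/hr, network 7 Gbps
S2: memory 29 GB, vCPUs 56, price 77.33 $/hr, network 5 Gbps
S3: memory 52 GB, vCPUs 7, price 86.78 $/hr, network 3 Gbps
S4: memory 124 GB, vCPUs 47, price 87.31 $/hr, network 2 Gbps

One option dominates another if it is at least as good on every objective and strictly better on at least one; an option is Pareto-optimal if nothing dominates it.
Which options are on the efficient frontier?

S1: not dominated (best memory).
S2: not dominated (best vCPUs).
S3: dominated by S1 (memory 251≥52, vCPUs 37≥7, price 74.97≤86.78, network 7≥3).
S4: not dominated.

S1, S2, S4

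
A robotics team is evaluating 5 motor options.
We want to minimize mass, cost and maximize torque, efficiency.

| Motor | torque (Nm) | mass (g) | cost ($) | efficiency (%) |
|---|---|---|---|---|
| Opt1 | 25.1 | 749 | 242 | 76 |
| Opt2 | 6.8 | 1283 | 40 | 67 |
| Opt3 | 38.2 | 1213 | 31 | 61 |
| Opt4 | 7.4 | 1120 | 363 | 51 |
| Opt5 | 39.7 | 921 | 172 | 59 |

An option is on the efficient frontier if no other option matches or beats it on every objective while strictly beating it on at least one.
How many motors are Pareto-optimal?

4

Opt1: not dominated (best mass).
Opt2: not dominated.
Opt3: not dominated (best cost).
Opt4: dominated by Opt1 (torque 25.1≥7.4, mass 749≤1120, cost 242≤363, efficiency 76≥51).
Opt5: not dominated (best torque).
Pareto-optimal: Opt1, Opt2, Opt3, Opt5 → 4.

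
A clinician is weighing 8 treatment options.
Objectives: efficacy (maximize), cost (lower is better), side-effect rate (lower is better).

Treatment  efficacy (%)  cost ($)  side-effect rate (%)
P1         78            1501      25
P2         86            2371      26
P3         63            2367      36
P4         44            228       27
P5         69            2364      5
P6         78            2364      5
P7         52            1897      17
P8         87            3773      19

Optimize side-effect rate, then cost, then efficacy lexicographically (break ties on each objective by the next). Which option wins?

First minimize side-effect rate: best is 5, kept {P5, P6}.
Then minimize cost: best is 2364, kept {P5, P6}.
Then maximize efficacy: best is 78, kept {P6}.

P6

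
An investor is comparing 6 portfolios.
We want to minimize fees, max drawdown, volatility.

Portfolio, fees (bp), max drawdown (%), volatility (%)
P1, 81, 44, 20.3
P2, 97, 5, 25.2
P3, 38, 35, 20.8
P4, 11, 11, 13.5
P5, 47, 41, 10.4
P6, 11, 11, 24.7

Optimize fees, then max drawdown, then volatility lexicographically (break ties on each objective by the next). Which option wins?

P4

First minimize fees: best is 11, kept {P4, P6}.
Then minimize max drawdown: best is 11, kept {P4, P6}.
Then minimize volatility: best is 13.5, kept {P4}.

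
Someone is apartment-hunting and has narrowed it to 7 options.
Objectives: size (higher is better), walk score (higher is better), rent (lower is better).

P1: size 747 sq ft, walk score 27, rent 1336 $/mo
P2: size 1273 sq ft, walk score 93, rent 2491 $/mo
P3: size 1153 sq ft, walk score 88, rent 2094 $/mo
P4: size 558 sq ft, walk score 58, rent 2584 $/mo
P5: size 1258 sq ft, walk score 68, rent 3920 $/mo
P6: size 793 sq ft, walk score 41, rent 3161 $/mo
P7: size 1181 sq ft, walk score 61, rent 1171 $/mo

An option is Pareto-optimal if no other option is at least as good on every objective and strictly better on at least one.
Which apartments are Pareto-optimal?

P2, P3, P7

P1: dominated by P7 (size 1181≥747, walk score 61≥27, rent 1171≤1336).
P2: not dominated (best size).
P3: not dominated.
P4: dominated by P2 (size 1273≥558, walk score 93≥58, rent 2491≤2584).
P5: dominated by P2 (size 1273≥1258, walk score 93≥68, rent 2491≤3920).
P6: dominated by P2 (size 1273≥793, walk score 93≥41, rent 2491≤3161).
P7: not dominated (best rent).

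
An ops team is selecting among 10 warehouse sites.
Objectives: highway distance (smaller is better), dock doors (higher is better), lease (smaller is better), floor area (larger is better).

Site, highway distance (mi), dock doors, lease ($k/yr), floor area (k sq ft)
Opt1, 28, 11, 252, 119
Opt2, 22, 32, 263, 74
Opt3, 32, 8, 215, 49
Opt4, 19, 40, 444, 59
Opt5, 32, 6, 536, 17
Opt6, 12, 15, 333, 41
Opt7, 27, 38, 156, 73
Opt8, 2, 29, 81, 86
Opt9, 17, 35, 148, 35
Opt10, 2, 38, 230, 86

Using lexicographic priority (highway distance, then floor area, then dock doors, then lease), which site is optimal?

First minimize highway distance: best is 2, kept {Opt8, Opt10}.
Then maximize floor area: best is 86, kept {Opt8, Opt10}.
Then maximize dock doors: best is 38, kept {Opt10}.

Opt10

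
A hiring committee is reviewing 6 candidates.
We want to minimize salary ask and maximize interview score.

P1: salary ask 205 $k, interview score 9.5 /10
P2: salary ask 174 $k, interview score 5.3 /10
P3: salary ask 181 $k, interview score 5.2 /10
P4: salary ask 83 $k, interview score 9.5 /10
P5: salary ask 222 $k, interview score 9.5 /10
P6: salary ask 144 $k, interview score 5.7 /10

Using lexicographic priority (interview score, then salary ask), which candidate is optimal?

P4

First maximize interview score: best is 9.5, kept {P1, P4, P5}.
Then minimize salary ask: best is 83, kept {P4}.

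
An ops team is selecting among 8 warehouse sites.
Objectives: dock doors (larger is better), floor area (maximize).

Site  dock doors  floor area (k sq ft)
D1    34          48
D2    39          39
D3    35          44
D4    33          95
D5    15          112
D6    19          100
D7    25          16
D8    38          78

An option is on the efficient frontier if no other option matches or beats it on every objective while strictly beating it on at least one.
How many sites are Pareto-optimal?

5

D1: dominated by D8 (dock doors 38≥34, floor area 78≥48).
D2: not dominated (best dock doors).
D3: dominated by D8 (dock doors 38≥35, floor area 78≥44).
D4: not dominated.
D5: not dominated (best floor area).
D6: not dominated.
D7: dominated by D1 (dock doors 34≥25, floor area 48≥16).
D8: not dominated.
Pareto-optimal: D2, D4, D5, D6, D8 → 5.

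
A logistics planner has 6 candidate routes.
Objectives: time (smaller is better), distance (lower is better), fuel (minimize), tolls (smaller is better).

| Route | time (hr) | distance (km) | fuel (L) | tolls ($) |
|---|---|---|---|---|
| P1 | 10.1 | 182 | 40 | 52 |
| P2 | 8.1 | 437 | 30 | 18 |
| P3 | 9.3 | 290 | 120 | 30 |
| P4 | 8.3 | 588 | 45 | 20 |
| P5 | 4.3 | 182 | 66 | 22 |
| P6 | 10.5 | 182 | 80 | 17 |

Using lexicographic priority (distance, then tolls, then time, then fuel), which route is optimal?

P6

First minimize distance: best is 182, kept {P1, P5, P6}.
Then minimize tolls: best is 17, kept {P6}.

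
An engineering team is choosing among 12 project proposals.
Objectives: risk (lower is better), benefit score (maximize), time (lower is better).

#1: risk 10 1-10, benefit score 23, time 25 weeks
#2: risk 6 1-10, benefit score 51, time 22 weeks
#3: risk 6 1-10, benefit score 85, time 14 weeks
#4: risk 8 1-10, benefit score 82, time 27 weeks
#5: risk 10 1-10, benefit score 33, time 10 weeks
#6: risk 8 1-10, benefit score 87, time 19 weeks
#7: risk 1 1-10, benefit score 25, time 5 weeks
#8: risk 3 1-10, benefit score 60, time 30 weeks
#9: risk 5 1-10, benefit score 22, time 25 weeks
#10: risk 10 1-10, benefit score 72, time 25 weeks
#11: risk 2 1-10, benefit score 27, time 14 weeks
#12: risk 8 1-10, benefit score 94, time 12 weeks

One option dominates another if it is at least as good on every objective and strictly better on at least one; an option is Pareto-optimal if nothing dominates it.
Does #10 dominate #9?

No

#10 vs #9: #10 is worse on risk (10 vs 5), so it does not dominate #9.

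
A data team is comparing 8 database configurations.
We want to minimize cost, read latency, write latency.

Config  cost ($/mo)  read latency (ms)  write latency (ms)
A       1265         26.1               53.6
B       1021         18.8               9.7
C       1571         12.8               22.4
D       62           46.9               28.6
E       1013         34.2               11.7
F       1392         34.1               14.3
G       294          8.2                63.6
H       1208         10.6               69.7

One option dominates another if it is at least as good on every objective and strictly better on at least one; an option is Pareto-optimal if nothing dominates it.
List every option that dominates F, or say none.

B: cost 1021≤1392, read latency 18.8≤34.1, write latency 9.7≤14.3 — dominates F.
Others (A, C, D, E, G, H) are each worse than F on at least one objective.

B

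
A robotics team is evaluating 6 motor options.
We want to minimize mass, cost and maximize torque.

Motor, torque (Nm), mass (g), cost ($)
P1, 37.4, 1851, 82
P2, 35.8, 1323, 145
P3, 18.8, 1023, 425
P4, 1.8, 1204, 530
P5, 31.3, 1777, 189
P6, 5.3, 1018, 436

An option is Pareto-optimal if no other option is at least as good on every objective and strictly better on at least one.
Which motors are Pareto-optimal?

P1, P2, P3, P6

P1: not dominated (best torque).
P2: not dominated.
P3: not dominated.
P4: dominated by P3 (torque 18.8≥1.8, mass 1023≤1204, cost 425≤530).
P5: dominated by P2 (torque 35.8≥31.3, mass 1323≤1777, cost 145≤189).
P6: not dominated (best mass).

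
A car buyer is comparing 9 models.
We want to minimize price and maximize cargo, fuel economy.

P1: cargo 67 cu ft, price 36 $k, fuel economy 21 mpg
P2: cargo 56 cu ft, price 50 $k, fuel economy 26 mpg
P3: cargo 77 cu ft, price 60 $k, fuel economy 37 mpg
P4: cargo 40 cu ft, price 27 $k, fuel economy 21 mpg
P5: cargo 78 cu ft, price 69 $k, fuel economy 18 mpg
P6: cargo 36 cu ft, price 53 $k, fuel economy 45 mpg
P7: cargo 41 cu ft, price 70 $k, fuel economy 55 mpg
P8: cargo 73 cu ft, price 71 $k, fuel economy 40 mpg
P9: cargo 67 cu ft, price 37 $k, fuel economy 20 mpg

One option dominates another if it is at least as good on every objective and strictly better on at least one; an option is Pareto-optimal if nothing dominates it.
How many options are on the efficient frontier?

P1: not dominated.
P2: not dominated.
P3: not dominated.
P4: not dominated (best price).
P5: not dominated (best cargo).
P6: not dominated.
P7: not dominated (best fuel economy).
P8: not dominated.
P9: dominated by P1 (cargo 67≥67, price 36≤37, fuel economy 21≥20).
Pareto-optimal: P1, P2, P3, P4, P5, P6, P7, P8 → 8.

8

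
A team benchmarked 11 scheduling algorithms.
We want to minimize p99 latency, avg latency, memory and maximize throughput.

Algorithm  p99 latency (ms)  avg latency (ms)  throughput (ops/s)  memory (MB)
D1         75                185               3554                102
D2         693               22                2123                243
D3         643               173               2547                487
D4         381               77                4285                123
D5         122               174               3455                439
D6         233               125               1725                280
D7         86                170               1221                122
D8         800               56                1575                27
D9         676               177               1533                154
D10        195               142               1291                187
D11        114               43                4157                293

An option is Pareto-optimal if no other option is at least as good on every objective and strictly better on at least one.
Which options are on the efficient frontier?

D1, D2, D4, D6, D7, D8, D10, D11

D1: not dominated (best p99 latency).
D2: not dominated (best avg latency).
D3: dominated by D4 (p99 latency 381≤643, avg latency 77≤173, throughput 4285≥2547, memory 123≤487).
D4: not dominated (best throughput).
D5: dominated by D11 (p99 latency 114≤122, avg latency 43≤174, throughput 4157≥3455, memory 293≤439).
D6: not dominated.
D7: not dominated.
D8: not dominated (best memory).
D9: dominated by D4 (p99 latency 381≤676, avg latency 77≤177, throughput 4285≥1533, memory 123≤154).
D10: not dominated.
D11: not dominated.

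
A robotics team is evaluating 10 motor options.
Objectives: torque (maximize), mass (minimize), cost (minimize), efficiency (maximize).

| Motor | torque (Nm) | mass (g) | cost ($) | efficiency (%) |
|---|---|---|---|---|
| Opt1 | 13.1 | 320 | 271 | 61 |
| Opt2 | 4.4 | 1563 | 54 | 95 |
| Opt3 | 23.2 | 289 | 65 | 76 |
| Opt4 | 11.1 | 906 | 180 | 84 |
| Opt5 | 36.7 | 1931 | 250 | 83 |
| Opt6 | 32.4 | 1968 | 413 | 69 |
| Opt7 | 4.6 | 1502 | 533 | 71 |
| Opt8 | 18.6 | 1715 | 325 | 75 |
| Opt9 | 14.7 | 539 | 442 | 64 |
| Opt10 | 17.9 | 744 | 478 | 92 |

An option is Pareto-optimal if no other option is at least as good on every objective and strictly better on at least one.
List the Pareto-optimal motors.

Opt1: dominated by Opt3 (torque 23.2≥13.1, mass 289≤320, cost 65≤271, efficiency 76≥61).
Opt2: not dominated (best cost).
Opt3: not dominated (best mass).
Opt4: not dominated.
Opt5: not dominated (best torque).
Opt6: dominated by Opt5 (torque 36.7≥32.4, mass 1931≤1968, cost 250≤413, efficiency 83≥69).
Opt7: dominated by Opt3 (torque 23.2≥4.6, mass 289≤1502, cost 65≤533, efficiency 76≥71).
Opt8: dominated by Opt3 (torque 23.2≥18.6, mass 289≤1715, cost 65≤325, efficiency 76≥75).
Opt9: dominated by Opt3 (torque 23.2≥14.7, mass 289≤539, cost 65≤442, efficiency 76≥64).
Opt10: not dominated.

Opt2, Opt3, Opt4, Opt5, Opt10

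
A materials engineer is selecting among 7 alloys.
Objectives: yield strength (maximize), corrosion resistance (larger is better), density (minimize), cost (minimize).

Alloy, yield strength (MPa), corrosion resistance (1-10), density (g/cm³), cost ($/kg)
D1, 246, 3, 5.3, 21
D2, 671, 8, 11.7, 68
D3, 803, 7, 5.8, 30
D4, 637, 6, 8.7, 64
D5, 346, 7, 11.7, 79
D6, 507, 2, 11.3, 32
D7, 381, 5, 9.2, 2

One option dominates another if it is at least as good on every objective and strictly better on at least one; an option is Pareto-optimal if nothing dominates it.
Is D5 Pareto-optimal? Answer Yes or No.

D2 vs D5: yield strength 671≥346, corrosion resistance 8≥7, density 11.7≤11.7, cost 68≤79 — D2 is at least as good on every objective and strictly better on at least one, so D2 dominates D5.

No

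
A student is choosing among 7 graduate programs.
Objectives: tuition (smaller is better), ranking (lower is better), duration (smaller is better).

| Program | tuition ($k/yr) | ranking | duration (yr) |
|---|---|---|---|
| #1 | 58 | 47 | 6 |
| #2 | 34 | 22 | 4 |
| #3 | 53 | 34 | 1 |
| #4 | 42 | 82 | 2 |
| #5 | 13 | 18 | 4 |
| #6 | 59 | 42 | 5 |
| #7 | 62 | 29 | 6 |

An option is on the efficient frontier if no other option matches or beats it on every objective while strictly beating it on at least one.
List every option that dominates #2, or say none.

#5

#5: tuition 13≤34, ranking 18≤22, duration 4≤4 — dominates #2.
Others (#1, #3, #4, #6, #7) are each worse than #2 on at least one objective.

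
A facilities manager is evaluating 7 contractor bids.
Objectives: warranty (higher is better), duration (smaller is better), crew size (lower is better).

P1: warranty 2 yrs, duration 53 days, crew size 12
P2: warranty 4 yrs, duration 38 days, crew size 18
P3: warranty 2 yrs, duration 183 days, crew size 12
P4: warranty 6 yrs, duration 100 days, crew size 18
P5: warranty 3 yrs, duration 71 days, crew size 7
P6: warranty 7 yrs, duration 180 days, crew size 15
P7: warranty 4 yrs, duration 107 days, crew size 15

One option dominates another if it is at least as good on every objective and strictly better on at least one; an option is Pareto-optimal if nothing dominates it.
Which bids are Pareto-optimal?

P1, P2, P4, P5, P6, P7

P1: not dominated.
P2: not dominated (best duration).
P3: dominated by P1 (warranty 2≥2, duration 53≤183, crew size 12≤12).
P4: not dominated.
P5: not dominated (best crew size).
P6: not dominated (best warranty).
P7: not dominated.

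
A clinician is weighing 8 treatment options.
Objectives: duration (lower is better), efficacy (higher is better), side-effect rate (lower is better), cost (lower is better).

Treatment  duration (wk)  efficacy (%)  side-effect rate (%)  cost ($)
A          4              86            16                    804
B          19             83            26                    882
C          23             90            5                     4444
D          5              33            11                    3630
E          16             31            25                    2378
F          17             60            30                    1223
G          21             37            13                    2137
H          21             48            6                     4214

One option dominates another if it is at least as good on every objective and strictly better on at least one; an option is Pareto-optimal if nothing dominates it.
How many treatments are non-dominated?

5

A: not dominated (best duration).
B: dominated by A (duration 4≤19, efficacy 86≥83, side-effect rate 16≤26, cost 804≤882).
C: not dominated (best efficacy).
D: not dominated.
E: dominated by A (duration 4≤16, efficacy 86≥31, side-effect rate 16≤25, cost 804≤2378).
F: dominated by A (duration 4≤17, efficacy 86≥60, side-effect rate 16≤30, cost 804≤1223).
G: not dominated.
H: not dominated.
Pareto-optimal: A, C, D, G, H → 5.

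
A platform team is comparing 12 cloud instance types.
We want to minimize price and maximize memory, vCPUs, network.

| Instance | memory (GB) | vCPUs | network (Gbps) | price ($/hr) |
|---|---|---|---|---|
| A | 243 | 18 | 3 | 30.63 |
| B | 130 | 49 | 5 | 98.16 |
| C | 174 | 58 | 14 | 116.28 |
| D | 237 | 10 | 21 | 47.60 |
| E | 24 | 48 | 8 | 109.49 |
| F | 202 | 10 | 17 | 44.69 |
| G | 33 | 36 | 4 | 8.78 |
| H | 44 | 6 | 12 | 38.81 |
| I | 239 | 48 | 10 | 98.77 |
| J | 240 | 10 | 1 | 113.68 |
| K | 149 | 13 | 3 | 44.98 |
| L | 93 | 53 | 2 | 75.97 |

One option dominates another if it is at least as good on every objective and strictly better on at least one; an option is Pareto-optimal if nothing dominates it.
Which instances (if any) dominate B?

none

A: worse on vCPUs (18 vs 49).
C: worse on price (116.28 vs 98.16).
D: worse on vCPUs (10 vs 49).
E: worse on memory (24 vs 130).
F: worse on vCPUs (10 vs 49).
G: worse on memory (33 vs 130).
H: worse on memory (44 vs 130).
I: worse on vCPUs (48 vs 49).
J: worse on vCPUs (10 vs 49).
K: worse on vCPUs (13 vs 49).
L: worse on memory (93 vs 130).
No option dominates B.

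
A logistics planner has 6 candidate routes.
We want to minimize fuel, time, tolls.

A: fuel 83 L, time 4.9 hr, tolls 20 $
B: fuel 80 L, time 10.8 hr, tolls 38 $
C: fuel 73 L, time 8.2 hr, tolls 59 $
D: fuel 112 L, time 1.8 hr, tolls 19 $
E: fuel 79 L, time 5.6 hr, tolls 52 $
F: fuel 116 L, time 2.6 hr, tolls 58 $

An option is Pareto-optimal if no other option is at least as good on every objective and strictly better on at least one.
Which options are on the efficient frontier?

A, B, C, D, E

A: not dominated.
B: not dominated.
C: not dominated (best fuel).
D: not dominated (best time).
E: not dominated.
F: dominated by D (fuel 112≤116, time 1.8≤2.6, tolls 19≤58).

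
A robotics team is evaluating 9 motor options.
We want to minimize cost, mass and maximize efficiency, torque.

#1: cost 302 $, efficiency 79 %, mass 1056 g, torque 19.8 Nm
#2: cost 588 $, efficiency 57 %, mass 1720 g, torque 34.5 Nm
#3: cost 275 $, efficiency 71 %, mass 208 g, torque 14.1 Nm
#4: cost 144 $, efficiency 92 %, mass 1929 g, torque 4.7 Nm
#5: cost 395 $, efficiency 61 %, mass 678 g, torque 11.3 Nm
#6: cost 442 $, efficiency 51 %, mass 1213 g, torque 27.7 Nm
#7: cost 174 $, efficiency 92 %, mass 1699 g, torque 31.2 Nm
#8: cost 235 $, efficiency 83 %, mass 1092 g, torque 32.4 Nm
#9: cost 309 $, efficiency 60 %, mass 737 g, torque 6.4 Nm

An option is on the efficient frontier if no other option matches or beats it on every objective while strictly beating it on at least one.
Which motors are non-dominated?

#1: not dominated.
#2: not dominated (best torque).
#3: not dominated (best mass).
#4: not dominated (best cost).
#5: dominated by #3 (cost 275≤395, efficiency 71≥61, mass 208≤678, torque 14.1≥11.3).
#6: dominated by #8 (cost 235≤442, efficiency 83≥51, mass 1092≤1213, torque 32.4≥27.7).
#7: not dominated.
#8: not dominated.
#9: dominated by #3 (cost 275≤309, efficiency 71≥60, mass 208≤737, torque 14.1≥6.4).

#1, #2, #3, #4, #7, #8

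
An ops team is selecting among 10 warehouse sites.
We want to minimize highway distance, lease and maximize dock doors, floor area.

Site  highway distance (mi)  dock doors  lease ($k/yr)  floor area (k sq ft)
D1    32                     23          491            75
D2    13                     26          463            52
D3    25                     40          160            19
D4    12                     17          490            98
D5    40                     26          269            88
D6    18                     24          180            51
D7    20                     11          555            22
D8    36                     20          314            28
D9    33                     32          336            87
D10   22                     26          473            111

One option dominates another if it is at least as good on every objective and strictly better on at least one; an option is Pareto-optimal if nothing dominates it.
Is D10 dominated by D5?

No

D5 vs D10: D5 is worse on highway distance (40 vs 22), so it does not dominate D10.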